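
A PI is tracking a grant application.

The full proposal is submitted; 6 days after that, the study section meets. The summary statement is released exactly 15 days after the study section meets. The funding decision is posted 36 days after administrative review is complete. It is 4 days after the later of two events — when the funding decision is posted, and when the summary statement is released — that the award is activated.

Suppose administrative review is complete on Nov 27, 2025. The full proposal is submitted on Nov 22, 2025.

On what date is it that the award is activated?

Jan 6, 2026

Administrative review is complete: Nov 27, 2025.
The funding decision is posted: Nov 27, 2025 + 36 days = Jan 2, 2026.
The full proposal is submitted: Nov 22, 2025.
The study section meets: Nov 22, 2025 + 6 days = Nov 28, 2025.
The summary statement is released: Nov 28, 2025 + 15 days = Dec 13, 2025.
Both prerequisites met — the funding decision is posted (Jan 2, 2026), the summary statement is released (Dec 13, 2025); the later is Jan 2, 2026.
The award is activated: Jan 2, 2026 + 4 days = Jan 6, 2026.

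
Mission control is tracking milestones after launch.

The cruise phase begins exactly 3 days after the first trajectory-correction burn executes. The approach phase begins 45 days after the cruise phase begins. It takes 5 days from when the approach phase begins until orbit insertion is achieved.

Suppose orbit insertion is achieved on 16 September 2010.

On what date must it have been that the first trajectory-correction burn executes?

25 July 2010

Orbit insertion is achieved: Sep 16, 2010.
The approach phase begins: Sep 16, 2010 − 5 days = Sep 11, 2010.
The cruise phase begins: Sep 11, 2010 − 45 days = Jul 28, 2010.
The first trajectory-correction burn executes: Jul 28, 2010 − 3 days = Jul 25, 2010.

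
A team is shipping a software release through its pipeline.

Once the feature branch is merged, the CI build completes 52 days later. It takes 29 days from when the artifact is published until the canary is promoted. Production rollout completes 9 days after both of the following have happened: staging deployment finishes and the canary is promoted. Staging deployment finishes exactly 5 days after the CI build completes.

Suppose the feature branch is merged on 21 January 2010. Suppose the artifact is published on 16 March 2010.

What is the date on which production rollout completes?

23 April 2010

The feature branch is merged: Jan 21, 2010.
The CI build completes: Jan 21, 2010 + 52 days = Mar 14, 2010.
Staging deployment finishes: Mar 14, 2010 + 5 days = Mar 19, 2010.
The artifact is published: Mar 16, 2010.
The canary is promoted: Mar 16, 2010 + 29 days = Apr 14, 2010.
Both prerequisites met — staging deployment finishes (Mar 19, 2010), the canary is promoted (Apr 14, 2010); the later is Apr 14, 2010.
Production rollout completes: Apr 14, 2010 + 9 days = Apr 23, 2010.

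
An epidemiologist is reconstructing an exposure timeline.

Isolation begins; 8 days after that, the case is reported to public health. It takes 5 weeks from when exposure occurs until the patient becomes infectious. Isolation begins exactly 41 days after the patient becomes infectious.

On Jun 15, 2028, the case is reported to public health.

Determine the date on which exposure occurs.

Mar 23, 2028

The case is reported to public health: Jun 15, 2028.
Isolation begins: Jun 15, 2028 − 8 days = Jun 7, 2028.
The patient becomes infectious: Jun 7, 2028 − 41 days = Apr 27, 2028.
Exposure occurs: Apr 27, 2028 − 5 weeks = Mar 23, 2028.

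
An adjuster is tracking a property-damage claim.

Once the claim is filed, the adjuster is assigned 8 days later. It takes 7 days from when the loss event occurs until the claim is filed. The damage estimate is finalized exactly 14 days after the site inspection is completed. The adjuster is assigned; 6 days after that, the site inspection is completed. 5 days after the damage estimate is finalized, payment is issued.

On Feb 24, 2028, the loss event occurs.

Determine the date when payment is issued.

Apr 4, 2028

The loss event occurs: Feb 24, 2028.
The claim is filed: Feb 24, 2028 + 7 days = Mar 2, 2028.
The adjuster is assigned: Mar 2, 2028 + 8 days = Mar 10, 2028.
The site inspection is completed: Mar 10, 2028 + 6 days = Mar 16, 2028.
The damage estimate is finalized: Mar 16, 2028 + 14 days = Mar 30, 2028.
Payment is issued: Mar 30, 2028 + 5 days = Apr 4, 2028.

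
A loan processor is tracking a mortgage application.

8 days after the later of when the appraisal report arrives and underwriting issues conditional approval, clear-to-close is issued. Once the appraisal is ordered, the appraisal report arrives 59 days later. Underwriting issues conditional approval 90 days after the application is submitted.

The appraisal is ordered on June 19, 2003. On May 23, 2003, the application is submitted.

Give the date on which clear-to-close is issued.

The appraisal is ordered: Jun 19, 2003.
The appraisal report arrives: Jun 19, 2003 + 59 days = Aug 17, 2003.
The application is submitted: May 23, 2003.
Underwriting issues conditional approval: May 23, 2003 + 90 days = Aug 21, 2003.
Both prerequisites met — the appraisal report arrives (Aug 17, 2003), underwriting issues conditional approval (Aug 21, 2003); the later is Aug 21, 2003.
Clear-to-close is issued: Aug 21, 2003 + 8 days = Aug 29, 2003.

August 29, 2003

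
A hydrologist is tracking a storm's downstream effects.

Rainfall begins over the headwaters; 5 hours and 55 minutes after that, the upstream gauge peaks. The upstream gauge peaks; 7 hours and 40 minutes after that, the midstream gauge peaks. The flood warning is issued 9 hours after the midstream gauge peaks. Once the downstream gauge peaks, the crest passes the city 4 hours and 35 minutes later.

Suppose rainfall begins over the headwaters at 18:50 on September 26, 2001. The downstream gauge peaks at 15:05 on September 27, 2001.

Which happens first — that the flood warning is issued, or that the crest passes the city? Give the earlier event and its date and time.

Rainfall begins over the headwaters: 18:50 Sep 26, 2001.
The upstream gauge peaks: 18:50 Sep 26, 2001 + 5h55m = 00:45 Sep 27, 2001.
The midstream gauge peaks: 00:45 Sep 27, 2001 + 7h40m = 08:25 Sep 27, 2001.
The flood warning is issued: 08:25 Sep 27, 2001 + 9h = 17:25 Sep 27, 2001.
The downstream gauge peaks: 15:05 Sep 27, 2001.
The crest passes the city: 15:05 Sep 27, 2001 + 4h35m = 19:40 Sep 27, 2001.
Comparing: the flood warning is issued at 17:25 Sep 27, 2001 vs the crest passes the city at 19:40 Sep 27, 2001. Earlier: the flood warning is issued.

The flood warning is issued — 17:25 on September 27, 2001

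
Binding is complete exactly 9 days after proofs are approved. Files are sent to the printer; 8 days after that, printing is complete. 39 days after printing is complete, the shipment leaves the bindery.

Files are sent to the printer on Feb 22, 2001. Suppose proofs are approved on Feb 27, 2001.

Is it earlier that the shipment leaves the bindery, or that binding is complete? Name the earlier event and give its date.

Files are sent to the printer: Feb 22, 2001.
Printing is complete: Feb 22, 2001 + 8 days = Mar 2, 2001.
The shipment leaves the bindery: Mar 2, 2001 + 39 days = Apr 10, 2001.
Proofs are approved: Feb 27, 2001.
Binding is complete: Feb 27, 2001 + 9 days = Mar 8, 2001.
Comparing: the shipment leaves the bindery on Apr 10, 2001 vs binding is complete on Mar 8, 2001. Earlier: binding is complete.

Binding is complete — Mar 8, 2001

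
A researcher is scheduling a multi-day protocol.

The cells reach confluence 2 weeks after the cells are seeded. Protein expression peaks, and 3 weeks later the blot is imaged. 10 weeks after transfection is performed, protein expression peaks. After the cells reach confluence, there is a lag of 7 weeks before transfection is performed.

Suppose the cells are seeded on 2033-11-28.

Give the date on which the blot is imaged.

2034-05-01

The cells are seeded: Nov 28, 2033.
The cells reach confluence: Nov 28, 2033 + 2 weeks = Dec 12, 2033.
Transfection is performed: Dec 12, 2033 + 7 weeks = Jan 30, 2034.
Protein expression peaks: Jan 30, 2034 + 10 weeks = Apr 10, 2034.
The blot is imaged: Apr 10, 2034 + 3 weeks = May 1, 2034.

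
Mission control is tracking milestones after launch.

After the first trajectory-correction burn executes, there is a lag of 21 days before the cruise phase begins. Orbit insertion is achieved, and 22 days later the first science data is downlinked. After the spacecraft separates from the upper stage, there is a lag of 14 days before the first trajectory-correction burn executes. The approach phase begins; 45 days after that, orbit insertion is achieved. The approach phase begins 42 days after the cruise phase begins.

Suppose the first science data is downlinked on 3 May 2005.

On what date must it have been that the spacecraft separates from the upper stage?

The first science data is downlinked: May 3, 2005.
Orbit insertion is achieved: May 3, 2005 − 22 days = Apr 11, 2005.
The approach phase begins: Apr 11, 2005 − 45 days = Feb 25, 2005.
The cruise phase begins: Feb 25, 2005 − 42 days = Jan 14, 2005.
The first trajectory-correction burn executes: Jan 14, 2005 − 21 days = Dec 24, 2004.
The spacecraft separates from the upper stage: Dec 24, 2004 − 14 days = Dec 10, 2004.

10 December 2004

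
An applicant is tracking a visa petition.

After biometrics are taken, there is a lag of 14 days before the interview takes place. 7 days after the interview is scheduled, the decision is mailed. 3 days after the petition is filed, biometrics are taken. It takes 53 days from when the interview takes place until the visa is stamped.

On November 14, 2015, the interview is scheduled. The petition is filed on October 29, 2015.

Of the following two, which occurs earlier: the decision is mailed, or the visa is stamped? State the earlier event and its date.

The decision is mailed — November 21, 2015

The interview is scheduled: Nov 14, 2015.
The decision is mailed: Nov 14, 2015 + 7 days = Nov 21, 2015.
The petition is filed: Oct 29, 2015.
Biometrics are taken: Oct 29, 2015 + 3 days = Nov 1, 2015.
The interview takes place: Nov 1, 2015 + 14 days = Nov 15, 2015.
The visa is stamped: Nov 15, 2015 + 53 days = Jan 7, 2016.
Comparing: the decision is mailed on Nov 21, 2015 vs the visa is stamped on Jan 7, 2016. Earlier: the decision is mailed.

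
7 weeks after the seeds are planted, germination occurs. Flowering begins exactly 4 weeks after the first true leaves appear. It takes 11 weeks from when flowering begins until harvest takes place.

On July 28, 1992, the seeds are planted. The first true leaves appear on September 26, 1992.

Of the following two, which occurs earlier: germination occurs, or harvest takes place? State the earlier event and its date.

The seeds are planted: Jul 28, 1992.
Germination occurs: Jul 28, 1992 + 7 weeks = Sep 15, 1992.
The first true leaves appear: Sep 26, 1992.
Flowering begins: Sep 26, 1992 + 4 weeks = Oct 24, 1992.
Harvest takes place: Oct 24, 1992 + 11 weeks = Jan 9, 1993.
Comparing: germination occurs on Sep 15, 1992 vs harvest takes place on Jan 9, 1993. Earlier: germination occurs.

Germination occurs — September 15, 1992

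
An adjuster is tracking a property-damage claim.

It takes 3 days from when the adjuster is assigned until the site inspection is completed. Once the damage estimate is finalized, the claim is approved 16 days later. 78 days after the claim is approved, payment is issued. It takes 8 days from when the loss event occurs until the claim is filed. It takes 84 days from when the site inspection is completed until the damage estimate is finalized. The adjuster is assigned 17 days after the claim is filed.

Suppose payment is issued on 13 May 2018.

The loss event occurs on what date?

19 October 2017

Payment is issued: May 13, 2018.
The claim is approved: May 13, 2018 − 78 days = Feb 24, 2018.
The damage estimate is finalized: Feb 24, 2018 − 16 days = Feb 8, 2018.
The site inspection is completed: Feb 8, 2018 − 84 days = Nov 16, 2017.
The adjuster is assigned: Nov 16, 2017 − 3 days = Nov 13, 2017.
The claim is filed: Nov 13, 2017 − 17 days = Oct 27, 2017.
The loss event occurs: Oct 27, 2017 − 8 days = Oct 19, 2017.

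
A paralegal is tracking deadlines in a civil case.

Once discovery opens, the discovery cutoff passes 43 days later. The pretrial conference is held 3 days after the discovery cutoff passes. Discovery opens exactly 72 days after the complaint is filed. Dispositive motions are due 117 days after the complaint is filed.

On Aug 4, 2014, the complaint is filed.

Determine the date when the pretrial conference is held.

The complaint is filed: Aug 4, 2014.
Discovery opens: Aug 4, 2014 + 72 days = Oct 15, 2014.
The discovery cutoff passes: Oct 15, 2014 + 43 days = Nov 27, 2014.
The pretrial conference is held: Nov 27, 2014 + 3 days = Nov 30, 2014.

Nov 30, 2014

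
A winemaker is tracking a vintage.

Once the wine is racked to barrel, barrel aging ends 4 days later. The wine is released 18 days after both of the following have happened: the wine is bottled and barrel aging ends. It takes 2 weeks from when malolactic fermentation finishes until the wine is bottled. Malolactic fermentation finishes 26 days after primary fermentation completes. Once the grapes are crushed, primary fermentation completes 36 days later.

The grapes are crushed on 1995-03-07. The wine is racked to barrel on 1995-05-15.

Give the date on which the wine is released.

1995-06-09

The grapes are crushed: Mar 7, 1995.
Primary fermentation completes: Mar 7, 1995 + 36 days = Apr 12, 1995.
Malolactic fermentation finishes: Apr 12, 1995 + 26 days = May 8, 1995.
The wine is bottled: May 8, 1995 + 2 weeks = May 22, 1995.
The wine is racked to barrel: May 15, 1995.
Barrel aging ends: May 15, 1995 + 4 days = May 19, 1995.
Both prerequisites met — the wine is bottled (May 22, 1995), barrel aging ends (May 19, 1995); the later is May 22, 1995.
The wine is released: May 22, 1995 + 18 days = Jun 9, 1995.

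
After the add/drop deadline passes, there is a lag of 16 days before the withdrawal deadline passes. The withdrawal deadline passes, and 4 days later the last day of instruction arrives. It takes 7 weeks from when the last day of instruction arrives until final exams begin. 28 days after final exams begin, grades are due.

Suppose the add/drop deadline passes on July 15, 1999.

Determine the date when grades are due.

The add/drop deadline passes: Jul 15, 1999.
The withdrawal deadline passes: Jul 15, 1999 + 16 days = Jul 31, 1999.
The last day of instruction arrives: Jul 31, 1999 + 4 days = Aug 4, 1999.
Final exams begin: Aug 4, 1999 + 7 weeks = Sep 22, 1999.
Grades are due: Sep 22, 1999 + 28 days = Oct 20, 1999.

October 20, 1999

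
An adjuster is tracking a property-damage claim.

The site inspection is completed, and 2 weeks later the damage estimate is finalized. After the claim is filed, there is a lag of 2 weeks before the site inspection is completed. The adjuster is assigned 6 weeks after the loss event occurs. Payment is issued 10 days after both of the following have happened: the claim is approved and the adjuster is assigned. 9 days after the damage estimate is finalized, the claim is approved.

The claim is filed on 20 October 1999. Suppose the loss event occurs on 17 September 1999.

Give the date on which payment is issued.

6 December 1999

The claim is filed: Oct 20, 1999.
The site inspection is completed: Oct 20, 1999 + 2 weeks = Nov 3, 1999.
The damage estimate is finalized: Nov 3, 1999 + 2 weeks = Nov 17, 1999.
The claim is approved: Nov 17, 1999 + 9 days = Nov 26, 1999.
The loss event occurs: Sep 17, 1999.
The adjuster is assigned: Sep 17, 1999 + 6 weeks = Oct 29, 1999.
Both prerequisites met — the claim is approved (Nov 26, 1999), the adjuster is assigned (Oct 29, 1999); the later is Nov 26, 1999.
Payment is issued: Nov 26, 1999 + 10 days = Dec 6, 1999.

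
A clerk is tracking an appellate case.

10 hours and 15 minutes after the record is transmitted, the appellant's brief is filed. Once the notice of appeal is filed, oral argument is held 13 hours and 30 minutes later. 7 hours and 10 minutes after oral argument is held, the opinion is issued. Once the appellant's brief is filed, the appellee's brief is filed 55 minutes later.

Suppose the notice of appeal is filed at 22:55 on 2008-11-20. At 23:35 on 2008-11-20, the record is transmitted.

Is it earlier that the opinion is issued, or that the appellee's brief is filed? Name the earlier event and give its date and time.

The appellee's brief is filed — 10:45 on 2008-11-21

The notice of appeal is filed: 22:55 Nov 20, 2008.
Oral argument is held: 22:55 Nov 20, 2008 + 13h30m = 12:25 Nov 21, 2008.
The opinion is issued: 12:25 Nov 21, 2008 + 7h10m = 19:35 Nov 21, 2008.
The record is transmitted: 23:35 Nov 20, 2008.
The appellant's brief is filed: 23:35 Nov 20, 2008 + 10h15m = 09:50 Nov 21, 2008.
The appellee's brief is filed: 09:50 Nov 21, 2008 + 55m = 10:45 Nov 21, 2008.
Comparing: the opinion is issued at 19:35 Nov 21, 2008 vs the appellee's brief is filed at 10:45 Nov 21, 2008. Earlier: the appellee's brief is filed.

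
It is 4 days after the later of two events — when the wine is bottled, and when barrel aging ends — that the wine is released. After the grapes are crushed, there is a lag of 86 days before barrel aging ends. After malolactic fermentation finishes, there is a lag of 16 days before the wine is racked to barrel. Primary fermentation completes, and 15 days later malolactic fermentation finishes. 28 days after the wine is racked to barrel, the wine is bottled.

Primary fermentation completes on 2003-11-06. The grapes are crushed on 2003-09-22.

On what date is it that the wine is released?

Primary fermentation completes: Nov 6, 2003.
Malolactic fermentation finishes: Nov 6, 2003 + 15 days = Nov 21, 2003.
The wine is racked to barrel: Nov 21, 2003 + 16 days = Dec 7, 2003.
The wine is bottled: Dec 7, 2003 + 28 days = Jan 4, 2004.
The grapes are crushed: Sep 22, 2003.
Barrel aging ends: Sep 22, 2003 + 86 days = Dec 17, 2003.
Both prerequisites met — the wine is bottled (Jan 4, 2004), barrel aging ends (Dec 17, 2003); the later is Jan 4, 2004.
The wine is released: Jan 4, 2004 + 4 days = Jan 8, 2004.

2004-01-08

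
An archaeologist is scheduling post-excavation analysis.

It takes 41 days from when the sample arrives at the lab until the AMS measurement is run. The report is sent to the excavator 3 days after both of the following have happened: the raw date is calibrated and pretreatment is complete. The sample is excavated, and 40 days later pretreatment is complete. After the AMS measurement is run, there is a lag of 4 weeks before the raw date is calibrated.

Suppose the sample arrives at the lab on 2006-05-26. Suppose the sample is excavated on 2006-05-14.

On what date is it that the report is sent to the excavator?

2006-08-06

The sample arrives at the lab: May 26, 2006.
The AMS measurement is run: May 26, 2006 + 41 days = Jul 6, 2006.
The raw date is calibrated: Jul 6, 2006 + 4 weeks = Aug 3, 2006.
The sample is excavated: May 14, 2006.
Pretreatment is complete: May 14, 2006 + 40 days = Jun 23, 2006.
Both prerequisites met — the raw date is calibrated (Aug 3, 2006), pretreatment is complete (Jun 23, 2006); the later is Aug 3, 2006.
The report is sent to the excavator: Aug 3, 2006 + 3 days = Aug 6, 2006.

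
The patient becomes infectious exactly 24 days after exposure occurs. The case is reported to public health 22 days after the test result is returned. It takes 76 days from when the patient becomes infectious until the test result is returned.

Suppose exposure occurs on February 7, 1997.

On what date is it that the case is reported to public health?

June 9, 1997

Exposure occurs: Feb 7, 1997.
The patient becomes infectious: Feb 7, 1997 + 24 days = Mar 3, 1997.
The test result is returned: Mar 3, 1997 + 76 days = May 18, 1997.
The case is reported to public health: May 18, 1997 + 22 days = Jun 9, 1997.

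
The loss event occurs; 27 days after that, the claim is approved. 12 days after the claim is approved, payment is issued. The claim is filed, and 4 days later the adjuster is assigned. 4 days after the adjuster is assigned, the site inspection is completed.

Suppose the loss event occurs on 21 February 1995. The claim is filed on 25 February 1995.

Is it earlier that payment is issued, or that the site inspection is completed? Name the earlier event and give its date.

The site inspection is completed — 5 March 1995

The loss event occurs: Feb 21, 1995.
The claim is approved: Feb 21, 1995 + 27 days = Mar 20, 1995.
Payment is issued: Mar 20, 1995 + 12 days = Apr 1, 1995.
The claim is filed: Feb 25, 1995.
The adjuster is assigned: Feb 25, 1995 + 4 days = Mar 1, 1995.
The site inspection is completed: Mar 1, 1995 + 4 days = Mar 5, 1995.
Comparing: payment is issued on Apr 1, 1995 vs the site inspection is completed on Mar 5, 1995. Earlier: the site inspection is completed.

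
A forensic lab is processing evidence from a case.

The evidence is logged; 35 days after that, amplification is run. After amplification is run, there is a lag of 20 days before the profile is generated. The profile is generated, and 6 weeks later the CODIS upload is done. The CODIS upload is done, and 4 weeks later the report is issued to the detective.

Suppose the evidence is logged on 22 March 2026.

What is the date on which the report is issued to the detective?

25 July 2026

The evidence is logged: Mar 22, 2026.
Amplification is run: Mar 22, 2026 + 35 days = Apr 26, 2026.
The profile is generated: Apr 26, 2026 + 20 days = May 16, 2026.
The CODIS upload is done: May 16, 2026 + 6 weeks = Jun 27, 2026.
The report is issued to the detective: Jun 27, 2026 + 4 weeks = Jul 25, 2026.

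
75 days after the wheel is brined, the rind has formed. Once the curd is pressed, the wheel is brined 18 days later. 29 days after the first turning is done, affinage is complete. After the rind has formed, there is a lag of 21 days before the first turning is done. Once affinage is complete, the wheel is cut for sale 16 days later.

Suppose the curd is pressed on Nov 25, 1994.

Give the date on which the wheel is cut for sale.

The curd is pressed: Nov 25, 1994.
The wheel is brined: Nov 25, 1994 + 18 days = Dec 13, 1994.
The rind has formed: Dec 13, 1994 + 75 days = Feb 26, 1995.
The first turning is done: Feb 26, 1995 + 21 days = Mar 19, 1995.
Affinage is complete: Mar 19, 1995 + 29 days = Apr 17, 1995.
The wheel is cut for sale: Apr 17, 1995 + 16 days = May 3, 1995.

May 3, 1995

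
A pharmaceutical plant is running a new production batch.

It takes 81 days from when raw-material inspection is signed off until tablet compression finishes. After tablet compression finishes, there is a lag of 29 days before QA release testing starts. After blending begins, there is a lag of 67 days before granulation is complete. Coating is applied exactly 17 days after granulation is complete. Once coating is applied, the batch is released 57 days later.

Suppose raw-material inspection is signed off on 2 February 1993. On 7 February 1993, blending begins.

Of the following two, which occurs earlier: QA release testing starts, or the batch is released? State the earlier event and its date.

QA release testing starts — 23 May 1993

Raw-material inspection is signed off: Feb 2, 1993.
Tablet compression finishes: Feb 2, 1993 + 81 days = Apr 24, 1993.
QA release testing starts: Apr 24, 1993 + 29 days = May 23, 1993.
Blending begins: Feb 7, 1993.
Granulation is complete: Feb 7, 1993 + 67 days = Apr 15, 1993.
Coating is applied: Apr 15, 1993 + 17 days = May 2, 1993.
The batch is released: May 2, 1993 + 57 days = Jun 28, 1993.
Comparing: QA release testing starts on May 23, 1993 vs the batch is released on Jun 28, 1993. Earlier: QA release testing starts.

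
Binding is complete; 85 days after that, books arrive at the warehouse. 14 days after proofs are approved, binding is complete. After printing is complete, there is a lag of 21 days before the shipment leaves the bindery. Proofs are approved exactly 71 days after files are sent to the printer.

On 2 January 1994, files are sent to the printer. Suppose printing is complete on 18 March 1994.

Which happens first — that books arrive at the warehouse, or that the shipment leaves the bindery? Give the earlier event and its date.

The shipment leaves the bindery — 8 April 1994

Files are sent to the printer: Jan 2, 1994.
Proofs are approved: Jan 2, 1994 + 71 days = Mar 14, 1994.
Binding is complete: Mar 14, 1994 + 14 days = Mar 28, 1994.
Books arrive at the warehouse: Mar 28, 1994 + 85 days = Jun 21, 1994.
Printing is complete: Mar 18, 1994.
The shipment leaves the bindery: Mar 18, 1994 + 21 days = Apr 8, 1994.
Comparing: books arrive at the warehouse on Jun 21, 1994 vs the shipment leaves the bindery on Apr 8, 1994. Earlier: the shipment leaves the bindery.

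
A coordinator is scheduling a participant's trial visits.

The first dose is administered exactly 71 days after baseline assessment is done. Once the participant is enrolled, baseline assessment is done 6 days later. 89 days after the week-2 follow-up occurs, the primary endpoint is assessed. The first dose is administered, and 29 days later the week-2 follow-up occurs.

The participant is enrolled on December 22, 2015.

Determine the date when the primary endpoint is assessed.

July 4, 2016

The participant is enrolled: Dec 22, 2015.
Baseline assessment is done: Dec 22, 2015 + 6 days = Dec 28, 2015.
The first dose is administered: Dec 28, 2015 + 71 days = Mar 8, 2016.
The week-2 follow-up occurs: Mar 8, 2016 + 29 days = Apr 6, 2016.
The primary endpoint is assessed: Apr 6, 2016 + 89 days = Jul 4, 2016.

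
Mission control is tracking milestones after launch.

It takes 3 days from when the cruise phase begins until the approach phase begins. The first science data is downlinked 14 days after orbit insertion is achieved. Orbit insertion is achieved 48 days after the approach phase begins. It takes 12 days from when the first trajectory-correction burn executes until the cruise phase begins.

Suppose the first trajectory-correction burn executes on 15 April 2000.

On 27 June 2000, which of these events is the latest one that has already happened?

Orbit insertion is achieved

The first trajectory-correction burn executes: Apr 15, 2000.
The cruise phase begins: Apr 15, 2000 + 12 days = Apr 27, 2000.
The approach phase begins: Apr 27, 2000 + 3 days = Apr 30, 2000.
Orbit insertion is achieved: Apr 30, 2000 + 48 days = Jun 17, 2000.
The first science data is downlinked: Jun 17, 2000 + 14 days = Jul 1, 2000.
Jun 27, 2000 falls between when orbit insertion is achieved (Jun 17, 2000) and when the first science data is downlinked (Jul 1, 2000).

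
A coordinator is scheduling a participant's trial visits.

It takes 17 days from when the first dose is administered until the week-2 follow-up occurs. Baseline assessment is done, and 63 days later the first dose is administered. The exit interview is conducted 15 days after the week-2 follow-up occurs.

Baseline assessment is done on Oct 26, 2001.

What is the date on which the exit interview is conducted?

Jan 29, 2002

Baseline assessment is done: Oct 26, 2001.
The first dose is administered: Oct 26, 2001 + 63 days = Dec 28, 2001.
The week-2 follow-up occurs: Dec 28, 2001 + 17 days = Jan 14, 2002.
The exit interview is conducted: Jan 14, 2002 + 15 days = Jan 29, 2002.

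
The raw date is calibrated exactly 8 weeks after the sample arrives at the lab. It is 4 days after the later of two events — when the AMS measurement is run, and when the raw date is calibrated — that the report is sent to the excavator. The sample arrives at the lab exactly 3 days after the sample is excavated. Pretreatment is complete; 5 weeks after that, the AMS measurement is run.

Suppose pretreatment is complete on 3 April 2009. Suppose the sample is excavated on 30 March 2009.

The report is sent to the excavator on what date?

1 June 2009

Pretreatment is complete: Apr 3, 2009.
The AMS measurement is run: Apr 3, 2009 + 5 weeks = May 8, 2009.
The sample is excavated: Mar 30, 2009.
The sample arrives at the lab: Mar 30, 2009 + 3 days = Apr 2, 2009.
The raw date is calibrated: Apr 2, 2009 + 8 weeks = May 28, 2009.
Both prerequisites met — the AMS measurement is run (May 8, 2009), the raw date is calibrated (May 28, 2009); the later is May 28, 2009.
The report is sent to the excavator: May 28, 2009 + 4 days = Jun 1, 2009.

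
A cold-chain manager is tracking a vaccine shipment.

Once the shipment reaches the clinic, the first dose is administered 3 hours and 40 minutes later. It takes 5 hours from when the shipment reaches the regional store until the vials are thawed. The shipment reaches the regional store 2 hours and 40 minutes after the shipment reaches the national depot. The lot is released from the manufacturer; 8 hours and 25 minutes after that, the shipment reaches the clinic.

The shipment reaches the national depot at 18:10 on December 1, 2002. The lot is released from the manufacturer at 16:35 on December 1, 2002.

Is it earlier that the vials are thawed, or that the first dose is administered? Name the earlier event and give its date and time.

The vials are thawed — 01:50 on December 2, 2002

The shipment reaches the national depot: 18:10 Dec 1, 2002.
The shipment reaches the regional store: 18:10 Dec 1, 2002 + 2h40m = 20:50 Dec 1, 2002.
The vials are thawed: 20:50 Dec 1, 2002 + 5h = 01:50 Dec 2, 2002.
The lot is released from the manufacturer: 16:35 Dec 1, 2002.
The shipment reaches the clinic: 16:35 Dec 1, 2002 + 8h25m = 01:00 Dec 2, 2002.
The first dose is administered: 01:00 Dec 2, 2002 + 3h40m = 04:40 Dec 2, 2002.
Comparing: the vials are thawed at 01:50 Dec 2, 2002 vs the first dose is administered at 04:40 Dec 2, 2002. Earlier: the vials are thawed.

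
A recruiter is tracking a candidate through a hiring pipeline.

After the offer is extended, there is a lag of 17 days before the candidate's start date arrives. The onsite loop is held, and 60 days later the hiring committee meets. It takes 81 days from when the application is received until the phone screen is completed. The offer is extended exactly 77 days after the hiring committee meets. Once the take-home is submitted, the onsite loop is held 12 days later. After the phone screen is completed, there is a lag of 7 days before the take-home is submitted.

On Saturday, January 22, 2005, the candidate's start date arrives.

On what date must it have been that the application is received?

The candidate's start date arrives: Jan 22, 2005.
The offer is extended: Jan 22, 2005 − 17 days = Jan 5, 2005.
The hiring committee meets: Jan 5, 2005 − 77 days = Oct 20, 2004.
The onsite loop is held: Oct 20, 2004 − 60 days = Aug 21, 2004.
The take-home is submitted: Aug 21, 2004 − 12 days = Aug 9, 2004.
The phone screen is completed: Aug 9, 2004 − 7 days = Aug 2, 2004.
The application is received: Aug 2, 2004 − 81 days = May 13, 2004.

Thursday, May 13, 2004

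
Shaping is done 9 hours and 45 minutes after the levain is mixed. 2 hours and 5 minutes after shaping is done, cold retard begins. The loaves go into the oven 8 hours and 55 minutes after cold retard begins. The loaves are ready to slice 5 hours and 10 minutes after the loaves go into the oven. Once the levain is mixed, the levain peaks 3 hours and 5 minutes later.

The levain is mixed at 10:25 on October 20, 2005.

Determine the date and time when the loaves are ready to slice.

The levain is mixed: 10:25 Oct 20, 2005.
Shaping is done: 10:25 Oct 20, 2005 + 9h45m = 20:10 Oct 20, 2005.
Cold retard begins: 20:10 Oct 20, 2005 + 2h05m = 22:15 Oct 20, 2005.
The loaves go into the oven: 22:15 Oct 20, 2005 + 8h55m = 07:10 Oct 21, 2005.
The loaves are ready to slice: 07:10 Oct 21, 2005 + 5h10m = 12:20 Oct 21, 2005.

12:20 on October 21, 2005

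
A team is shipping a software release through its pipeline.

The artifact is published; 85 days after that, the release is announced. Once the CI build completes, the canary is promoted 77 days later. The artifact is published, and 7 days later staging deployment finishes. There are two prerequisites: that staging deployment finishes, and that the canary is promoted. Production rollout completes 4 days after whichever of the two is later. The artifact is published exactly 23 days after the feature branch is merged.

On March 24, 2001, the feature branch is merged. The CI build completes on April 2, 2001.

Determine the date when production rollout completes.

The feature branch is merged: Mar 24, 2001.
The artifact is published: Mar 24, 2001 + 23 days = Apr 16, 2001.
Staging deployment finishes: Apr 16, 2001 + 7 days = Apr 23, 2001.
The CI build completes: Apr 2, 2001.
The canary is promoted: Apr 2, 2001 + 77 days = Jun 18, 2001.
Both prerequisites met — staging deployment finishes (Apr 23, 2001), the canary is promoted (Jun 18, 2001); the later is Jun 18, 2001.
Production rollout completes: Jun 18, 2001 + 4 days = Jun 22, 2001.

June 22, 2001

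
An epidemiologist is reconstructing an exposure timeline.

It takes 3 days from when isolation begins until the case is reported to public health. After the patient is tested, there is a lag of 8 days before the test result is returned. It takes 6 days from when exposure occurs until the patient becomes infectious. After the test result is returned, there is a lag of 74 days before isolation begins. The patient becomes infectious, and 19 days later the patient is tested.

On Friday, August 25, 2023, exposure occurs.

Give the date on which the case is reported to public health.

Exposure occurs: Aug 25, 2023.
The patient becomes infectious: Aug 25, 2023 + 6 days = Aug 31, 2023.
The patient is tested: Aug 31, 2023 + 19 days = Sep 19, 2023.
The test result is returned: Sep 19, 2023 + 8 days = Sep 27, 2023.
Isolation begins: Sep 27, 2023 + 74 days = Dec 10, 2023.
The case is reported to public health: Dec 10, 2023 + 3 days = Dec 13, 2023.

Wednesday, December 13, 2023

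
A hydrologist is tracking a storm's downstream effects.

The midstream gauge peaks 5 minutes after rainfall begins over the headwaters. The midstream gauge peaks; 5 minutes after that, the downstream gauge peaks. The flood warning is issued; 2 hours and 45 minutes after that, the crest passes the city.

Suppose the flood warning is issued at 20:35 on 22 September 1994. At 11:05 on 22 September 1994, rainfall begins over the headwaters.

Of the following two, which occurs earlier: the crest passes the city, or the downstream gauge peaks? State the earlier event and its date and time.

The flood warning is issued: 20:35 Sep 22, 1994.
The crest passes the city: 20:35 Sep 22, 1994 + 2h45m = 23:20 Sep 22, 1994.
Rainfall begins over the headwaters: 11:05 Sep 22, 1994.
The midstream gauge peaks: 11:05 Sep 22, 1994 + 5m = 11:10 Sep 22, 1994.
The downstream gauge peaks: 11:10 Sep 22, 1994 + 5m = 11:15 Sep 22, 1994.
Comparing: the crest passes the city at 23:20 Sep 22, 1994 vs the downstream gauge peaks at 11:15 Sep 22, 1994. Earlier: the downstream gauge peaks.

The downstream gauge peaks — 11:15 on 22 September 1994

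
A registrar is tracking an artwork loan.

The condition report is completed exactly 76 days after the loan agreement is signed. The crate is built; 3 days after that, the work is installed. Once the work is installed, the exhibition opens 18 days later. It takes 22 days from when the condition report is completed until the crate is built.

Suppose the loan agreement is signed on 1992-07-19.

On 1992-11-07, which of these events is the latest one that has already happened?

The work is installed

The loan agreement is signed: Jul 19, 1992.
The condition report is completed: Jul 19, 1992 + 76 days = Oct 3, 1992.
The crate is built: Oct 3, 1992 + 22 days = Oct 25, 1992.
The work is installed: Oct 25, 1992 + 3 days = Oct 28, 1992.
The exhibition opens: Oct 28, 1992 + 18 days = Nov 15, 1992.
Nov 7, 1992 falls between when the work is installed (Oct 28, 1992) and when the exhibition opens (Nov 15, 1992).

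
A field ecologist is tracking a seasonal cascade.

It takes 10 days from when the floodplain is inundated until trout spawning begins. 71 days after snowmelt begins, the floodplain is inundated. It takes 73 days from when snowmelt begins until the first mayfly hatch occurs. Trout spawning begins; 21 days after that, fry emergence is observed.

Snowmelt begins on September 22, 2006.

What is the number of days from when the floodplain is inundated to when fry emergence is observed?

31 days

Causal path: the floodplain is inundated → trout spawning begins → fry emergence is observed.
Total delay along the path: 10 + 21 = 31 days.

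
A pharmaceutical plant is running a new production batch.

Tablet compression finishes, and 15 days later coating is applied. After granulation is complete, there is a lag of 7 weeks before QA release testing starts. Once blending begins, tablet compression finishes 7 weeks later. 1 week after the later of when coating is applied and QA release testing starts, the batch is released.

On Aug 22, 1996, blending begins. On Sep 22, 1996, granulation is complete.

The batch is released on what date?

Nov 17, 1996

Blending begins: Aug 22, 1996.
Tablet compression finishes: Aug 22, 1996 + 7 weeks = Oct 10, 1996.
Coating is applied: Oct 10, 1996 + 15 days = Oct 25, 1996.
Granulation is complete: Sep 22, 1996.
QA release testing starts: Sep 22, 1996 + 7 weeks = Nov 10, 1996.
Both prerequisites met — coating is applied (Oct 25, 1996), QA release testing starts (Nov 10, 1996); the later is Nov 10, 1996.
The batch is released: Nov 10, 1996 + 1 week = Nov 17, 1996.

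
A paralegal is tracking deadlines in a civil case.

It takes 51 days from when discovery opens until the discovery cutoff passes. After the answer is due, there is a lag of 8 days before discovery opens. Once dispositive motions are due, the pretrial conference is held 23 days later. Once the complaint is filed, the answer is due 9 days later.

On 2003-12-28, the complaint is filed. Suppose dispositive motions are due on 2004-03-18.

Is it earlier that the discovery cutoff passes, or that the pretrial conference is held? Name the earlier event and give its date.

The discovery cutoff passes — 2004-03-05

The complaint is filed: Dec 28, 2003.
The answer is due: Dec 28, 2003 + 9 days = Jan 6, 2004.
Discovery opens: Jan 6, 2004 + 8 days = Jan 14, 2004.
The discovery cutoff passes: Jan 14, 2004 + 51 days = Mar 5, 2004.
Dispositive motions are due: Mar 18, 2004.
The pretrial conference is held: Mar 18, 2004 + 23 days = Apr 10, 2004.
Comparing: the discovery cutoff passes on Mar 5, 2004 vs the pretrial conference is held on Apr 10, 2004. Earlier: the discovery cutoff passes.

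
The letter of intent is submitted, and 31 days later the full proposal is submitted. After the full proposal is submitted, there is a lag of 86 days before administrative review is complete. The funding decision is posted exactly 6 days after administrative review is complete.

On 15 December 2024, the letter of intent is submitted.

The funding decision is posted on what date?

The letter of intent is submitted: Dec 15, 2024.
The full proposal is submitted: Dec 15, 2024 + 31 days = Jan 15, 2025.
Administrative review is complete: Jan 15, 2025 + 86 days = Apr 11, 2025.
The funding decision is posted: Apr 11, 2025 + 6 days = Apr 17, 2025.

17 April 2025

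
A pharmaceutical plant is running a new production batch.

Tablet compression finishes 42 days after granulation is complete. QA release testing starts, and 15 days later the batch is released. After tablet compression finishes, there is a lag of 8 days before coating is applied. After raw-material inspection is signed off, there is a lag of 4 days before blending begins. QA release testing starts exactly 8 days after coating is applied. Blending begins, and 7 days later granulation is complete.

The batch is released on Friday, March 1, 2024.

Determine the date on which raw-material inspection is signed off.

The batch is released: Mar 1, 2024.
QA release testing starts: Mar 1, 2024 − 15 days = Feb 15, 2024.
Coating is applied: Feb 15, 2024 − 8 days = Feb 7, 2024.
Tablet compression finishes: Feb 7, 2024 − 8 days = Jan 30, 2024.
Granulation is complete: Jan 30, 2024 − 42 days = Dec 19, 2023.
Blending begins: Dec 19, 2023 − 7 days = Dec 12, 2023.
Raw-material inspection is signed off: Dec 12, 2023 − 4 days = Dec 8, 2023.

Friday, December 8, 2023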